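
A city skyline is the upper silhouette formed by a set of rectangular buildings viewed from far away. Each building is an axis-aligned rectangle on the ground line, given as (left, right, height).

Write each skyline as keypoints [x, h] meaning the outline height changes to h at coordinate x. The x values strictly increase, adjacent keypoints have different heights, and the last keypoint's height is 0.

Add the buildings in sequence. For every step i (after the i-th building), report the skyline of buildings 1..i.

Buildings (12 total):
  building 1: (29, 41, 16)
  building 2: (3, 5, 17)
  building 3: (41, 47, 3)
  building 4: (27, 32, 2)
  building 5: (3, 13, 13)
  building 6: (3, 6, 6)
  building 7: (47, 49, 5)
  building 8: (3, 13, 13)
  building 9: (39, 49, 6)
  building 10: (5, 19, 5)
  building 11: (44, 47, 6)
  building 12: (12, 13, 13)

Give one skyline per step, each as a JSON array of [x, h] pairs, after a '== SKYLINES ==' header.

== SKYLINES ==
[[29,16],[41,0]]
[[3,17],[5,0],[29,16],[41,0]]
[[3,17],[5,0],[29,16],[41,3],[47,0]]
[[3,17],[5,0],[27,2],[29,16],[41,3],[47,0]]
[[3,17],[5,13],[13,0],[27,2],[29,16],[41,3],[47,0]]
[[3,17],[5,13],[13,0],[27,2],[29,16],[41,3],[47,0]]
[[3,17],[5,13],[13,0],[27,2],[29,16],[41,3],[47,5],[49,0]]
[[3,17],[5,13],[13,0],[27,2],[29,16],[41,3],[47,5],[49,0]]
[[3,17],[5,13],[13,0],[27,2],[29,16],[41,6],[49,0]]
[[3,17],[5,13],[13,5],[19,0],[27,2],[29,16],[41,6],[49,0]]
[[3,17],[5,13],[13,5],[19,0],[27,2],[29,16],[41,6],[49,0]]
[[3,17],[5,13],[13,5],[19,0],[27,2],[29,16],[41,6],[49,0]]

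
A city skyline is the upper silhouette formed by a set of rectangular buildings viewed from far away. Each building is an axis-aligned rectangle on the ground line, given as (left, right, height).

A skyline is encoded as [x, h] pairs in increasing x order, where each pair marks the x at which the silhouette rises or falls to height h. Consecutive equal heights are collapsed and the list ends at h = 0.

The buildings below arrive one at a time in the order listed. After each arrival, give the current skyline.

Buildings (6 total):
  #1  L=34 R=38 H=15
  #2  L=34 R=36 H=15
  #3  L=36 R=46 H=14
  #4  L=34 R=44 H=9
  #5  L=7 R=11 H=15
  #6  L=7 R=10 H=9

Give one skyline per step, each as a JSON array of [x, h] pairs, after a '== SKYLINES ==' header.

== SKYLINES ==
[[34,15],[38,0]]
[[34,15],[38,0]]
[[34,15],[38,14],[46,0]]
[[34,15],[38,14],[46,0]]
[[7,15],[11,0],[34,15],[38,14],[46,0]]
[[7,15],[11,0],[34,15],[38,14],[46,0]]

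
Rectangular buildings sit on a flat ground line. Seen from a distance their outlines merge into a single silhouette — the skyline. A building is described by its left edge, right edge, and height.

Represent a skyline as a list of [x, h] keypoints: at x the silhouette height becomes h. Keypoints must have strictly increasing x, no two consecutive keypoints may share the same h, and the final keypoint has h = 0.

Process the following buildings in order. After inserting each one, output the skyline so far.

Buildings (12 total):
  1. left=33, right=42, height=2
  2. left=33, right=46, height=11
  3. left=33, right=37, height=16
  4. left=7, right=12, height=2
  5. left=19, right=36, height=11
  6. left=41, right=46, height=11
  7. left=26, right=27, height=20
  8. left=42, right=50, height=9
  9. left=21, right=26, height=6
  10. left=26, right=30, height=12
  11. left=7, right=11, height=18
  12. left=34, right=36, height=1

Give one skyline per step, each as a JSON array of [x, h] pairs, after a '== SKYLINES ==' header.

== SKYLINES ==
[[33,2],[42,0]]
[[33,11],[46,0]]
[[33,16],[37,11],[46,0]]
[[7,2],[12,0],[33,16],[37,11],[46,0]]
[[7,2],[12,0],[19,11],[33,16],[37,11],[46,0]]
[[7,2],[12,0],[19,11],[33,16],[37,11],[46,0]]
[[7,2],[12,0],[19,11],[26,20],[27,11],[33,16],[37,11],[46,0]]
[[7,2],[12,0],[19,11],[26,20],[27,11],[33,16],[37,11],[46,9],[50,0]]
[[7,2],[12,0],[19,11],[26,20],[27,11],[33,16],[37,11],[46,9],[50,0]]
[[7,2],[12,0],[19,11],[26,20],[27,12],[30,11],[33,16],[37,11],[46,9],[50,0]]
[[7,18],[11,2],[12,0],[19,11],[26,20],[27,12],[30,11],[33,16],[37,11],[46,9],[50,0]]
[[7,18],[11,2],[12,0],[19,11],[26,20],[27,12],[30,11],[33,16],[37,11],[46,9],[50,0]]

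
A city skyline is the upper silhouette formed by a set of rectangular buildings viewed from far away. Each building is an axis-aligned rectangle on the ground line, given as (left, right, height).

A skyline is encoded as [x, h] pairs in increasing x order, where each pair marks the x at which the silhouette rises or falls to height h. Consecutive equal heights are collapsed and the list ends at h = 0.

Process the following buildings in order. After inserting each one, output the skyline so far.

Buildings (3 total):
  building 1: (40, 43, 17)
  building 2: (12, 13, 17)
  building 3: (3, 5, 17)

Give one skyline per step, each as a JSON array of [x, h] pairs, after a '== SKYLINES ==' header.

== SKYLINES ==
[[40,17],[43,0]]
[[12,17],[13,0],[40,17],[43,0]]
[[3,17],[5,0],[12,17],[13,0],[40,17],[43,0]]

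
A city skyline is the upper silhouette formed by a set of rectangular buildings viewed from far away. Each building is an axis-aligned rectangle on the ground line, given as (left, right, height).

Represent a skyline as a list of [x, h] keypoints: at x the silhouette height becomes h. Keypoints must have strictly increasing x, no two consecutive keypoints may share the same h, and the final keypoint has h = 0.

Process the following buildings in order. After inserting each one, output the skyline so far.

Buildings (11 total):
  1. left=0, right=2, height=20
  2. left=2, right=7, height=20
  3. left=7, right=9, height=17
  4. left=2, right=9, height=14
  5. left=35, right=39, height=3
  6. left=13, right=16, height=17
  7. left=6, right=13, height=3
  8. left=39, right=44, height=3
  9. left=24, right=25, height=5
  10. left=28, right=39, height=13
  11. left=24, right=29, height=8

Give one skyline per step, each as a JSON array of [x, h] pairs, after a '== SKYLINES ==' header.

== SKYLINES ==
[[0,20],[2,0]]
[[0,20],[7,0]]
[[0,20],[7,17],[9,0]]
[[0,20],[7,17],[9,0]]
[[0,20],[7,17],[9,0],[35,3],[39,0]]
[[0,20],[7,17],[9,0],[13,17],[16,0],[35,3],[39,0]]
[[0,20],[7,17],[9,3],[13,17],[16,0],[35,3],[39,0]]
[[0,20],[7,17],[9,3],[13,17],[16,0],[35,3],[44,0]]
[[0,20],[7,17],[9,3],[13,17],[16,0],[24,5],[25,0],[35,3],[44,0]]
[[0,20],[7,17],[9,3],[13,17],[16,0],[24,5],[25,0],[28,13],[39,3],[44,0]]
[[0,20],[7,17],[9,3],[13,17],[16,0],[24,8],[28,13],[39,3],[44,0]]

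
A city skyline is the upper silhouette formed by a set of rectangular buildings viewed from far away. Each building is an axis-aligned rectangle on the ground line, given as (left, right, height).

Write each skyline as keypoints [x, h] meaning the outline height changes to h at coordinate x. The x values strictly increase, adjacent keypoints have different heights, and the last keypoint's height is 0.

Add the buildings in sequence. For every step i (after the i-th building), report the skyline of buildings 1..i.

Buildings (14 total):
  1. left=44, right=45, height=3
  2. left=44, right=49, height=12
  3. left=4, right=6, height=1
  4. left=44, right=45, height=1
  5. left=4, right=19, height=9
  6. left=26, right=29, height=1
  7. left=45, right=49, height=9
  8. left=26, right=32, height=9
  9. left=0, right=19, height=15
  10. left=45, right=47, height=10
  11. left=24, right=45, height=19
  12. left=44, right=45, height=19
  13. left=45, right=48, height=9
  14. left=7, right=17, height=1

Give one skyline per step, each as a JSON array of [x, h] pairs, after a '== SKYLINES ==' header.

== SKYLINES ==
[[44,3],[45,0]]
[[44,12],[49,0]]
[[4,1],[6,0],[44,12],[49,0]]
[[4,1],[6,0],[44,12],[49,0]]
[[4,9],[19,0],[44,12],[49,0]]
[[4,9],[19,0],[26,1],[29,0],[44,12],[49,0]]
[[4,9],[19,0],[26,1],[29,0],[44,12],[49,0]]
[[4,9],[19,0],[26,9],[32,0],[44,12],[49,0]]
[[0,15],[19,0],[26,9],[32,0],[44,12],[49,0]]
[[0,15],[19,0],[26,9],[32,0],[44,12],[49,0]]
[[0,15],[19,0],[24,19],[45,12],[49,0]]
[[0,15],[19,0],[24,19],[45,12],[49,0]]
[[0,15],[19,0],[24,19],[45,12],[49,0]]
[[0,15],[19,0],[24,19],[45,12],[49,0]]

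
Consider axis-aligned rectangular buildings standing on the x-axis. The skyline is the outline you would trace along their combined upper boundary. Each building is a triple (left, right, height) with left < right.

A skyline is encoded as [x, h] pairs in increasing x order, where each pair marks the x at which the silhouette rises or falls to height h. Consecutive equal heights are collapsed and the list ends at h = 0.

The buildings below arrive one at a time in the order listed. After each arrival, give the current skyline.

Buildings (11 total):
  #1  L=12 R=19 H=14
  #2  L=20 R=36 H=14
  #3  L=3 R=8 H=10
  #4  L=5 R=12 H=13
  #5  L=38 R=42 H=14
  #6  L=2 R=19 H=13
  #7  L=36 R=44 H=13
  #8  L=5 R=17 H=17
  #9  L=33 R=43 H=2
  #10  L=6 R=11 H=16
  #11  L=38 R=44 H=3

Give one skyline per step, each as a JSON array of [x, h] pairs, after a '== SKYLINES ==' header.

== SKYLINES ==
[[12,14],[19,0]]
[[12,14],[19,0],[20,14],[36,0]]
[[3,10],[8,0],[12,14],[19,0],[20,14],[36,0]]
[[3,10],[5,13],[12,14],[19,0],[20,14],[36,0]]
[[3,10],[5,13],[12,14],[19,0],[20,14],[36,0],[38,14],[42,0]]
[[2,13],[12,14],[19,0],[20,14],[36,0],[38,14],[42,0]]
[[2,13],[12,14],[19,0],[20,14],[36,13],[38,14],[42,13],[44,0]]
[[2,13],[5,17],[17,14],[19,0],[20,14],[36,13],[38,14],[42,13],[44,0]]
[[2,13],[5,17],[17,14],[19,0],[20,14],[36,13],[38,14],[42,13],[44,0]]
[[2,13],[5,17],[17,14],[19,0],[20,14],[36,13],[38,14],[42,13],[44,0]]
[[2,13],[5,17],[17,14],[19,0],[20,14],[36,13],[38,14],[42,13],[44,0]]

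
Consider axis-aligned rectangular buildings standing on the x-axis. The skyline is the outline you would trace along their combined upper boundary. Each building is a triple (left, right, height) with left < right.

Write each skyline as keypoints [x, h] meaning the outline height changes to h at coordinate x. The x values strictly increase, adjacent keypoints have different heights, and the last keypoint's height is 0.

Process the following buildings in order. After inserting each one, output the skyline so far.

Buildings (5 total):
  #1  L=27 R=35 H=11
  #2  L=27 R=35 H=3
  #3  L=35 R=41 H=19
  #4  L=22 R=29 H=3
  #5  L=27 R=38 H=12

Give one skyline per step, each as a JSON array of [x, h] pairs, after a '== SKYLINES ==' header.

== SKYLINES ==
[[27,11],[35,0]]
[[27,11],[35,0]]
[[27,11],[35,19],[41,0]]
[[22,3],[27,11],[35,19],[41,0]]
[[22,3],[27,12],[35,19],[41,0]]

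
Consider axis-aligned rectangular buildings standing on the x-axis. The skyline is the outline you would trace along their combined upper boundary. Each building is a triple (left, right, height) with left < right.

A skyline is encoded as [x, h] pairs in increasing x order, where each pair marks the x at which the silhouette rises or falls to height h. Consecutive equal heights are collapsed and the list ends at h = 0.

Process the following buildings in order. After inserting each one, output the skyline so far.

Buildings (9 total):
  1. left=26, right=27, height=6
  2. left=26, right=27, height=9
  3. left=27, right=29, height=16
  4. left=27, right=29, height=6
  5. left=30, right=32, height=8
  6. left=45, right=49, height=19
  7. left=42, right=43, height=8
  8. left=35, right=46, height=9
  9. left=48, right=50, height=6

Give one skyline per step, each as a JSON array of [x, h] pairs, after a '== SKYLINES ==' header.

== SKYLINES ==
[[26,6],[27,0]]
[[26,9],[27,0]]
[[26,9],[27,16],[29,0]]
[[26,9],[27,16],[29,0]]
[[26,9],[27,16],[29,0],[30,8],[32,0]]
[[26,9],[27,16],[29,0],[30,8],[32,0],[45,19],[49,0]]
[[26,9],[27,16],[29,0],[30,8],[32,0],[42,8],[43,0],[45,19],[49,0]]
[[26,9],[27,16],[29,0],[30,8],[32,0],[35,9],[45,19],[49,0]]
[[26,9],[27,16],[29,0],[30,8],[32,0],[35,9],[45,19],[49,6],[50,0]]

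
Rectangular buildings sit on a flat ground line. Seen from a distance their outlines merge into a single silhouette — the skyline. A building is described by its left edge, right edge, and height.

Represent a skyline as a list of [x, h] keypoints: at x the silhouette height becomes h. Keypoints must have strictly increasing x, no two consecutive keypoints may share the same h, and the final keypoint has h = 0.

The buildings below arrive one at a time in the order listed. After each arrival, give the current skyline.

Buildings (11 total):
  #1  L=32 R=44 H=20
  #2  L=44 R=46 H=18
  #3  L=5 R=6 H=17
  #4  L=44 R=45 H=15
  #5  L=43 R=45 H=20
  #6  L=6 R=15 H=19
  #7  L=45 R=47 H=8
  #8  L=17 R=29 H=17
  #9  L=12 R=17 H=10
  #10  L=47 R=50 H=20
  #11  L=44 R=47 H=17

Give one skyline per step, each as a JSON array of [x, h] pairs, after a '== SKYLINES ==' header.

== SKYLINES ==
[[32,20],[44,0]]
[[32,20],[44,18],[46,0]]
[[5,17],[6,0],[32,20],[44,18],[46,0]]
[[5,17],[6,0],[32,20],[44,18],[46,0]]
[[5,17],[6,0],[32,20],[45,18],[46,0]]
[[5,17],[6,19],[15,0],[32,20],[45,18],[46,0]]
[[5,17],[6,19],[15,0],[32,20],[45,18],[46,8],[47,0]]
[[5,17],[6,19],[15,0],[17,17],[29,0],[32,20],[45,18],[46,8],[47,0]]
[[5,17],[6,19],[15,10],[17,17],[29,0],[32,20],[45,18],[46,8],[47,0]]
[[5,17],[6,19],[15,10],[17,17],[29,0],[32,20],[45,18],[46,8],[47,20],[50,0]]
[[5,17],[6,19],[15,10],[17,17],[29,0],[32,20],[45,18],[46,17],[47,20],[50,0]]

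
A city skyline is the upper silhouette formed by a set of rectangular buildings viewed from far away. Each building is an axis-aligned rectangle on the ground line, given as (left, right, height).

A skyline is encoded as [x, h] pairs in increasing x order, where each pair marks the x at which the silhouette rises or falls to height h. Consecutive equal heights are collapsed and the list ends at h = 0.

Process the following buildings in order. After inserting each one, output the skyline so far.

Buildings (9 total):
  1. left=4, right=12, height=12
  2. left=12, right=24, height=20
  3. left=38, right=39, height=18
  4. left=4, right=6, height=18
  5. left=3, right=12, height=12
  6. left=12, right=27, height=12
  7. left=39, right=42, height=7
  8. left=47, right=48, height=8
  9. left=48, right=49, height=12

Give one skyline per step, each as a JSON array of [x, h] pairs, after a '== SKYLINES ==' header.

== SKYLINES ==
[[4,12],[12,0]]
[[4,12],[12,20],[24,0]]
[[4,12],[12,20],[24,0],[38,18],[39,0]]
[[4,18],[6,12],[12,20],[24,0],[38,18],[39,0]]
[[3,12],[4,18],[6,12],[12,20],[24,0],[38,18],[39,0]]
[[3,12],[4,18],[6,12],[12,20],[24,12],[27,0],[38,18],[39,0]]
[[3,12],[4,18],[6,12],[12,20],[24,12],[27,0],[38,18],[39,7],[42,0]]
[[3,12],[4,18],[6,12],[12,20],[24,12],[27,0],[38,18],[39,7],[42,0],[47,8],[48,0]]
[[3,12],[4,18],[6,12],[12,20],[24,12],[27,0],[38,18],[39,7],[42,0],[47,8],[48,12],[49,0]]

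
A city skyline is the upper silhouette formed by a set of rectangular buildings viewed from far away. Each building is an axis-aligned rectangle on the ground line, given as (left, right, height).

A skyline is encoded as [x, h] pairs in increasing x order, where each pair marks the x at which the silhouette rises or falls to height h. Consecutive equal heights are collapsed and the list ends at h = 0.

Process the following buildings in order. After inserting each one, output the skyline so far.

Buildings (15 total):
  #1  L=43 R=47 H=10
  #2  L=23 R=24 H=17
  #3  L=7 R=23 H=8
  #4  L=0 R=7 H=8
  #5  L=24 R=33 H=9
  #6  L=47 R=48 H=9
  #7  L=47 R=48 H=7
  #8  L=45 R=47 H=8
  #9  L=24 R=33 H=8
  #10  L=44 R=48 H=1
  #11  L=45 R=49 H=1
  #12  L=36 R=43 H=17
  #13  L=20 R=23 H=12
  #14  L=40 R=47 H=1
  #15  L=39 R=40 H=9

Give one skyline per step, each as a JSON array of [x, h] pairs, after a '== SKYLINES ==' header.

== SKYLINES ==
[[43,10],[47,0]]
[[23,17],[24,0],[43,10],[47,0]]
[[7,8],[23,17],[24,0],[43,10],[47,0]]
[[0,8],[23,17],[24,0],[43,10],[47,0]]
[[0,8],[23,17],[24,9],[33,0],[43,10],[47,0]]
[[0,8],[23,17],[24,9],[33,0],[43,10],[47,9],[48,0]]
[[0,8],[23,17],[24,9],[33,0],[43,10],[47,9],[48,0]]
[[0,8],[23,17],[24,9],[33,0],[43,10],[47,9],[48,0]]
[[0,8],[23,17],[24,9],[33,0],[43,10],[47,9],[48,0]]
[[0,8],[23,17],[24,9],[33,0],[43,10],[47,9],[48,0]]
[[0,8],[23,17],[24,9],[33,0],[43,10],[47,9],[48,1],[49,0]]
[[0,8],[23,17],[24,9],[33,0],[36,17],[43,10],[47,9],[48,1],[49,0]]
[[0,8],[20,12],[23,17],[24,9],[33,0],[36,17],[43,10],[47,9],[48,1],[49,0]]
[[0,8],[20,12],[23,17],[24,9],[33,0],[36,17],[43,10],[47,9],[48,1],[49,0]]
[[0,8],[20,12],[23,17],[24,9],[33,0],[36,17],[43,10],[47,9],[48,1],[49,0]]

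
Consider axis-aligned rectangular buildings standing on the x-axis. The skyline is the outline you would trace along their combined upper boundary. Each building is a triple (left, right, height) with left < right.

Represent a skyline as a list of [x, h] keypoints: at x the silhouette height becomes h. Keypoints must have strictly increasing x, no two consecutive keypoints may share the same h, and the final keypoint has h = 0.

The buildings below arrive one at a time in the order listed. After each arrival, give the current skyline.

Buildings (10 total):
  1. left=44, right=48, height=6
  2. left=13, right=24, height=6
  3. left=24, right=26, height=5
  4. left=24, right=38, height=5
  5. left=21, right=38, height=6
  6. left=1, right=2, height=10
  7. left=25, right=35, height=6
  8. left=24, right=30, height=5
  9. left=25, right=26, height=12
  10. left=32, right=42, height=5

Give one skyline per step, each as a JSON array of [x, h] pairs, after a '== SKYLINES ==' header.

== SKYLINES ==
[[44,6],[48,0]]
[[13,6],[24,0],[44,6],[48,0]]
[[13,6],[24,5],[26,0],[44,6],[48,0]]
[[13,6],[24,5],[38,0],[44,6],[48,0]]
[[13,6],[38,0],[44,6],[48,0]]
[[1,10],[2,0],[13,6],[38,0],[44,6],[48,0]]
[[1,10],[2,0],[13,6],[38,0],[44,6],[48,0]]
[[1,10],[2,0],[13,6],[38,0],[44,6],[48,0]]
[[1,10],[2,0],[13,6],[25,12],[26,6],[38,0],[44,6],[48,0]]
[[1,10],[2,0],[13,6],[25,12],[26,6],[38,5],[42,0],[44,6],[48,0]]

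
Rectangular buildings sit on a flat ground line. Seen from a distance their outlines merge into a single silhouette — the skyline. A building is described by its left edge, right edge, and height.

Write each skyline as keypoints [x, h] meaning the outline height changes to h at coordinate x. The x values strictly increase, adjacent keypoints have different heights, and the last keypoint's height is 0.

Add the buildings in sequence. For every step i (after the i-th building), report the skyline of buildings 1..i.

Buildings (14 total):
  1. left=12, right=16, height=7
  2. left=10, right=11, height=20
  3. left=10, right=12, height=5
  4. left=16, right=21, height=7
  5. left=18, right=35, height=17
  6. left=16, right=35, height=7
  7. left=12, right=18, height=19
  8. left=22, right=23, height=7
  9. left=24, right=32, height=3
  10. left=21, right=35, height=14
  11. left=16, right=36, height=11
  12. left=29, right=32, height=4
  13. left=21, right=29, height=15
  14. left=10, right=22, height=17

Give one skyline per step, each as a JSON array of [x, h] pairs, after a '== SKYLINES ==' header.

== SKYLINES ==
[[12,7],[16,0]]
[[10,20],[11,0],[12,7],[16,0]]
[[10,20],[11,5],[12,7],[16,0]]
[[10,20],[11,5],[12,7],[21,0]]
[[10,20],[11,5],[12,7],[18,17],[35,0]]
[[10,20],[11,5],[12,7],[18,17],[35,0]]
[[10,20],[11,5],[12,19],[18,17],[35,0]]
[[10,20],[11,5],[12,19],[18,17],[35,0]]
[[10,20],[11,5],[12,19],[18,17],[35,0]]
[[10,20],[11,5],[12,19],[18,17],[35,0]]
[[10,20],[11,5],[12,19],[18,17],[35,11],[36,0]]
[[10,20],[11,5],[12,19],[18,17],[35,11],[36,0]]
[[10,20],[11,5],[12,19],[18,17],[35,11],[36,0]]
[[10,20],[11,17],[12,19],[18,17],[35,11],[36,0]]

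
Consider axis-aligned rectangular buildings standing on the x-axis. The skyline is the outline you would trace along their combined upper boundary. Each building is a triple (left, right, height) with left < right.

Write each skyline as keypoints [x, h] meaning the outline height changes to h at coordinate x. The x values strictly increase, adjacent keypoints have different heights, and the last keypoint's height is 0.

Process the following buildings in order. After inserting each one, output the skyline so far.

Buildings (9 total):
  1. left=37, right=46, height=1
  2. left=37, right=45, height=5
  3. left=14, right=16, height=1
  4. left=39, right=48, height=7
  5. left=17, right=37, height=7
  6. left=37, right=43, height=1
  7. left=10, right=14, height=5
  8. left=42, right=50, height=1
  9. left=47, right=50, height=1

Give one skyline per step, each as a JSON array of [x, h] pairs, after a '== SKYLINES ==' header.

== SKYLINES ==
[[37,1],[46,0]]
[[37,5],[45,1],[46,0]]
[[14,1],[16,0],[37,5],[45,1],[46,0]]
[[14,1],[16,0],[37,5],[39,7],[48,0]]
[[14,1],[16,0],[17,7],[37,5],[39,7],[48,0]]
[[14,1],[16,0],[17,7],[37,5],[39,7],[48,0]]
[[10,5],[14,1],[16,0],[17,7],[37,5],[39,7],[48,0]]
[[10,5],[14,1],[16,0],[17,7],[37,5],[39,7],[48,1],[50,0]]
[[10,5],[14,1],[16,0],[17,7],[37,5],[39,7],[48,1],[50,0]]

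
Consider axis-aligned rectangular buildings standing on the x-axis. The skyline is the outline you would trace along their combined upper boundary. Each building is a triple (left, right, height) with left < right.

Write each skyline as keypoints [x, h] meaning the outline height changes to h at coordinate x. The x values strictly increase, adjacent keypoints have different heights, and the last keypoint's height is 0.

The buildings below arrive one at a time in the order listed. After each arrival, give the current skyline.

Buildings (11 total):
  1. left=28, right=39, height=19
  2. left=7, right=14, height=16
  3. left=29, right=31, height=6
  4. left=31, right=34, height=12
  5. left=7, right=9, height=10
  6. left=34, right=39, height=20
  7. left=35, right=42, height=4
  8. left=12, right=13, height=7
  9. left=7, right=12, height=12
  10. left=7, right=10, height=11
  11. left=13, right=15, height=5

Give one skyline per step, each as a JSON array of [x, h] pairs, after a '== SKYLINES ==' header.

== SKYLINES ==
[[28,19],[39,0]]
[[7,16],[14,0],[28,19],[39,0]]
[[7,16],[14,0],[28,19],[39,0]]
[[7,16],[14,0],[28,19],[39,0]]
[[7,16],[14,0],[28,19],[39,0]]
[[7,16],[14,0],[28,19],[34,20],[39,0]]
[[7,16],[14,0],[28,19],[34,20],[39,4],[42,0]]
[[7,16],[14,0],[28,19],[34,20],[39,4],[42,0]]
[[7,16],[14,0],[28,19],[34,20],[39,4],[42,0]]
[[7,16],[14,0],[28,19],[34,20],[39,4],[42,0]]
[[7,16],[14,5],[15,0],[28,19],[34,20],[39,4],[42,0]]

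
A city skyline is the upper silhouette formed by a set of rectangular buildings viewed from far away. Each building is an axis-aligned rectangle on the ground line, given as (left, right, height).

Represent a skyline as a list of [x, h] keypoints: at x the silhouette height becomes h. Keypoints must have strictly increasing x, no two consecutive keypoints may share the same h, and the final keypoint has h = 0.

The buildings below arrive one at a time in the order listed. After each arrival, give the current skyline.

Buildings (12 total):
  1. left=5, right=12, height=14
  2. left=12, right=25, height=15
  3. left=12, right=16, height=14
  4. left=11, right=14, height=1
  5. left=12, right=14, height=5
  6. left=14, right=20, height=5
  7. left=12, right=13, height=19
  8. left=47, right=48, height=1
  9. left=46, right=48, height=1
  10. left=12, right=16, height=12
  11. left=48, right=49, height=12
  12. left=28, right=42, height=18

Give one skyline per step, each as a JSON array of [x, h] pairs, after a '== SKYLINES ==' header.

== SKYLINES ==
[[5,14],[12,0]]
[[5,14],[12,15],[25,0]]
[[5,14],[12,15],[25,0]]
[[5,14],[12,15],[25,0]]
[[5,14],[12,15],[25,0]]
[[5,14],[12,15],[25,0]]
[[5,14],[12,19],[13,15],[25,0]]
[[5,14],[12,19],[13,15],[25,0],[47,1],[48,0]]
[[5,14],[12,19],[13,15],[25,0],[46,1],[48,0]]
[[5,14],[12,19],[13,15],[25,0],[46,1],[48,0]]
[[5,14],[12,19],[13,15],[25,0],[46,1],[48,12],[49,0]]
[[5,14],[12,19],[13,15],[25,0],[28,18],[42,0],[46,1],[48,12],[49,0]]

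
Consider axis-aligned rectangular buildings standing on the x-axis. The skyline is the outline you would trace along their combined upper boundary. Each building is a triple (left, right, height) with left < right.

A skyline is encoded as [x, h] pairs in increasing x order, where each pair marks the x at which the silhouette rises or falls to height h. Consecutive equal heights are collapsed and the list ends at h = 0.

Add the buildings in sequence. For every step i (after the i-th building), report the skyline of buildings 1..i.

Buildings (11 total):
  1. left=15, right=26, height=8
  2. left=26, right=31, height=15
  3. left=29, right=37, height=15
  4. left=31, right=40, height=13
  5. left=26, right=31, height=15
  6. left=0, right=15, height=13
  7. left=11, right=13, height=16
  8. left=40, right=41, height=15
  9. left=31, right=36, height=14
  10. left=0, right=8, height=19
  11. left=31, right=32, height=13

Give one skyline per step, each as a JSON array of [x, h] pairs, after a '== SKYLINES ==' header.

== SKYLINES ==
[[15,8],[26,0]]
[[15,8],[26,15],[31,0]]
[[15,8],[26,15],[37,0]]
[[15,8],[26,15],[37,13],[40,0]]
[[15,8],[26,15],[37,13],[40,0]]
[[0,13],[15,8],[26,15],[37,13],[40,0]]
[[0,13],[11,16],[13,13],[15,8],[26,15],[37,13],[40,0]]
[[0,13],[11,16],[13,13],[15,8],[26,15],[37,13],[40,15],[41,0]]
[[0,13],[11,16],[13,13],[15,8],[26,15],[37,13],[40,15],[41,0]]
[[0,19],[8,13],[11,16],[13,13],[15,8],[26,15],[37,13],[40,15],[41,0]]
[[0,19],[8,13],[11,16],[13,13],[15,8],[26,15],[37,13],[40,15],[41,0]]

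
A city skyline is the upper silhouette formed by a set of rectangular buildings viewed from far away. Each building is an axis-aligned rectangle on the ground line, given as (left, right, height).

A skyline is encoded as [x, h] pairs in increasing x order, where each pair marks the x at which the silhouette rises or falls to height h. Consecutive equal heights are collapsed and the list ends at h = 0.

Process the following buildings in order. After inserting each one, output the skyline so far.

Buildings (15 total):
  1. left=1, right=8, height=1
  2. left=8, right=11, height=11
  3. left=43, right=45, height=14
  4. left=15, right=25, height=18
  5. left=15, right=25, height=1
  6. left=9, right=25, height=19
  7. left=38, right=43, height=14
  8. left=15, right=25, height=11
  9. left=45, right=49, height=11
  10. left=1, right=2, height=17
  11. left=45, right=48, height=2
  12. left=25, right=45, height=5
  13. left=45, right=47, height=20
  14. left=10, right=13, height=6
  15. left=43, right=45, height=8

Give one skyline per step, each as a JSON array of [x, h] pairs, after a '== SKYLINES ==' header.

== SKYLINES ==
[[1,1],[8,0]]
[[1,1],[8,11],[11,0]]
[[1,1],[8,11],[11,0],[43,14],[45,0]]
[[1,1],[8,11],[11,0],[15,18],[25,0],[43,14],[45,0]]
[[1,1],[8,11],[11,0],[15,18],[25,0],[43,14],[45,0]]
[[1,1],[8,11],[9,19],[25,0],[43,14],[45,0]]
[[1,1],[8,11],[9,19],[25,0],[38,14],[45,0]]
[[1,1],[8,11],[9,19],[25,0],[38,14],[45,0]]
[[1,1],[8,11],[9,19],[25,0],[38,14],[45,11],[49,0]]
[[1,17],[2,1],[8,11],[9,19],[25,0],[38,14],[45,11],[49,0]]
[[1,17],[2,1],[8,11],[9,19],[25,0],[38,14],[45,11],[49,0]]
[[1,17],[2,1],[8,11],[9,19],[25,5],[38,14],[45,11],[49,0]]
[[1,17],[2,1],[8,11],[9,19],[25,5],[38,14],[45,20],[47,11],[49,0]]
[[1,17],[2,1],[8,11],[9,19],[25,5],[38,14],[45,20],[47,11],[49,0]]
[[1,17],[2,1],[8,11],[9,19],[25,5],[38,14],[45,20],[47,11],[49,0]]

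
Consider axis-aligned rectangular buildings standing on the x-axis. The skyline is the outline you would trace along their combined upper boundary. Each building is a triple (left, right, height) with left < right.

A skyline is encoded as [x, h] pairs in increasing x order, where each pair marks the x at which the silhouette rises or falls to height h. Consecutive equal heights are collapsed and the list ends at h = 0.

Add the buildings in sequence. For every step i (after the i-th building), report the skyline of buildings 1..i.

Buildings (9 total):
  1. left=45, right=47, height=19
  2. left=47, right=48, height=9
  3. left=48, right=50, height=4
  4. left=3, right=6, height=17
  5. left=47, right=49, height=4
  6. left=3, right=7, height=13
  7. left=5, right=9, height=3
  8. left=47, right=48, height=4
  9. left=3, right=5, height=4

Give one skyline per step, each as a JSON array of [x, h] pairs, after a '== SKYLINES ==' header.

== SKYLINES ==
[[45,19],[47,0]]
[[45,19],[47,9],[48,0]]
[[45,19],[47,9],[48,4],[50,0]]
[[3,17],[6,0],[45,19],[47,9],[48,4],[50,0]]
[[3,17],[6,0],[45,19],[47,9],[48,4],[50,0]]
[[3,17],[6,13],[7,0],[45,19],[47,9],[48,4],[50,0]]
[[3,17],[6,13],[7,3],[9,0],[45,19],[47,9],[48,4],[50,0]]
[[3,17],[6,13],[7,3],[9,0],[45,19],[47,9],[48,4],[50,0]]
[[3,17],[6,13],[7,3],[9,0],[45,19],[47,9],[48,4],[50,0]]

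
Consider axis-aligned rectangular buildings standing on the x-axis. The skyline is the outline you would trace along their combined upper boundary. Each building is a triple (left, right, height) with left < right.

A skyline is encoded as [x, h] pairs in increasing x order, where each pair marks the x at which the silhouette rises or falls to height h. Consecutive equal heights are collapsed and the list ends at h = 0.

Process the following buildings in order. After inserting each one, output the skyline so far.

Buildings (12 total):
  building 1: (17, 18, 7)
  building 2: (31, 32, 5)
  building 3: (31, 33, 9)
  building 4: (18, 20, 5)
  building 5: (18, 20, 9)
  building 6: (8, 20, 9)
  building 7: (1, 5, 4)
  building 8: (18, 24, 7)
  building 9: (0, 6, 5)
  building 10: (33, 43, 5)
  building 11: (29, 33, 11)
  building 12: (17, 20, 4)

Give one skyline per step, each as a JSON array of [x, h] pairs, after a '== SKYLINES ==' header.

== SKYLINES ==
[[17,7],[18,0]]
[[17,7],[18,0],[31,5],[32,0]]
[[17,7],[18,0],[31,9],[33,0]]
[[17,7],[18,5],[20,0],[31,9],[33,0]]
[[17,7],[18,9],[20,0],[31,9],[33,0]]
[[8,9],[20,0],[31,9],[33,0]]
[[1,4],[5,0],[8,9],[20,0],[31,9],[33,0]]
[[1,4],[5,0],[8,9],[20,7],[24,0],[31,9],[33,0]]
[[0,5],[6,0],[8,9],[20,7],[24,0],[31,9],[33,0]]
[[0,5],[6,0],[8,9],[20,7],[24,0],[31,9],[33,5],[43,0]]
[[0,5],[6,0],[8,9],[20,7],[24,0],[29,11],[33,5],[43,0]]
[[0,5],[6,0],[8,9],[20,7],[24,0],[29,11],[33,5],[43,0]]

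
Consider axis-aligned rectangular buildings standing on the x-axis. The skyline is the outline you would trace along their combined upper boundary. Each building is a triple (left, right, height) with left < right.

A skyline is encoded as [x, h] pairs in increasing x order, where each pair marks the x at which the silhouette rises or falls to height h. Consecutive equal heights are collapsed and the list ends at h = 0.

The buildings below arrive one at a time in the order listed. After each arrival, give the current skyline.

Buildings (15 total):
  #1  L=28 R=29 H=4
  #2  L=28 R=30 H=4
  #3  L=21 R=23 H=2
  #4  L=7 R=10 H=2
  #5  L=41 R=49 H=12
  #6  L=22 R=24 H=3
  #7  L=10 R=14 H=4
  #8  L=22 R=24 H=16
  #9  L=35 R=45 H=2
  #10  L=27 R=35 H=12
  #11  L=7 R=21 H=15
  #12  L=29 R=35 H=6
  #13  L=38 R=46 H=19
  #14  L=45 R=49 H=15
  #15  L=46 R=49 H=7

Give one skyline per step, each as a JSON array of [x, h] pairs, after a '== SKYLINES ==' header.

== SKYLINES ==
[[28,4],[29,0]]
[[28,4],[30,0]]
[[21,2],[23,0],[28,4],[30,0]]
[[7,2],[10,0],[21,2],[23,0],[28,4],[30,0]]
[[7,2],[10,0],[21,2],[23,0],[28,4],[30,0],[41,12],[49,0]]
[[7,2],[10,0],[21,2],[22,3],[24,0],[28,4],[30,0],[41,12],[49,0]]
[[7,2],[10,4],[14,0],[21,2],[22,3],[24,0],[28,4],[30,0],[41,12],[49,0]]
[[7,2],[10,4],[14,0],[21,2],[22,16],[24,0],[28,4],[30,0],[41,12],[49,0]]
[[7,2],[10,4],[14,0],[21,2],[22,16],[24,0],[28,4],[30,0],[35,2],[41,12],[49,0]]
[[7,2],[10,4],[14,0],[21,2],[22,16],[24,0],[27,12],[35,2],[41,12],[49,0]]
[[7,15],[21,2],[22,16],[24,0],[27,12],[35,2],[41,12],[49,0]]
[[7,15],[21,2],[22,16],[24,0],[27,12],[35,2],[41,12],[49,0]]
[[7,15],[21,2],[22,16],[24,0],[27,12],[35,2],[38,19],[46,12],[49,0]]
[[7,15],[21,2],[22,16],[24,0],[27,12],[35,2],[38,19],[46,15],[49,0]]
[[7,15],[21,2],[22,16],[24,0],[27,12],[35,2],[38,19],[46,15],[49,0]]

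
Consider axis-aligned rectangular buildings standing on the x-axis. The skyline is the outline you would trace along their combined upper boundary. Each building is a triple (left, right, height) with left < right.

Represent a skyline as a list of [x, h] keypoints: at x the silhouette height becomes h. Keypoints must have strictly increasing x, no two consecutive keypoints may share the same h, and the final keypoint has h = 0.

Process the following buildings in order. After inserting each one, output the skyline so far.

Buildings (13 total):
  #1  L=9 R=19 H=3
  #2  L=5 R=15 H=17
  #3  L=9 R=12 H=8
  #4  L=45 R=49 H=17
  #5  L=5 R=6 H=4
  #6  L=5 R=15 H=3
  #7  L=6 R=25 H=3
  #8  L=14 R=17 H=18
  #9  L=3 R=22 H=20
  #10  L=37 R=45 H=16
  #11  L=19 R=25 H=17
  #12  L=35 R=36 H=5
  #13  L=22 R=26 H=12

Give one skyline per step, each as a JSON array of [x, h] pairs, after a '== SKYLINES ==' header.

== SKYLINES ==
[[9,3],[19,0]]
[[5,17],[15,3],[19,0]]
[[5,17],[15,3],[19,0]]
[[5,17],[15,3],[19,0],[45,17],[49,0]]
[[5,17],[15,3],[19,0],[45,17],[49,0]]
[[5,17],[15,3],[19,0],[45,17],[49,0]]
[[5,17],[15,3],[25,0],[45,17],[49,0]]
[[5,17],[14,18],[17,3],[25,0],[45,17],[49,0]]
[[3,20],[22,3],[25,0],[45,17],[49,0]]
[[3,20],[22,3],[25,0],[37,16],[45,17],[49,0]]
[[3,20],[22,17],[25,0],[37,16],[45,17],[49,0]]
[[3,20],[22,17],[25,0],[35,5],[36,0],[37,16],[45,17],[49,0]]
[[3,20],[22,17],[25,12],[26,0],[35,5],[36,0],[37,16],[45,17],[49,0]]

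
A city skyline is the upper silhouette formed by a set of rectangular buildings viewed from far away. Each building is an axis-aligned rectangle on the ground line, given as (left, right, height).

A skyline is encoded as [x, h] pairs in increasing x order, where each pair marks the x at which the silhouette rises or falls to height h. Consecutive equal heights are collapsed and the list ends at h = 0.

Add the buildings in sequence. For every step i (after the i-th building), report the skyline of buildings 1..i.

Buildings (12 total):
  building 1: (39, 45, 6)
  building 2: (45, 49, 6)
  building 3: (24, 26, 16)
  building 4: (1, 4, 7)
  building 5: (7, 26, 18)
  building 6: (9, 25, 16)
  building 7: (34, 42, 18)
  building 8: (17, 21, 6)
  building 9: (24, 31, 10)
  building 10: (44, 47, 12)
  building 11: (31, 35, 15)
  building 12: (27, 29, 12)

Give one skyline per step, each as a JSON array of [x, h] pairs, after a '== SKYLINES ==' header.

== SKYLINES ==
[[39,6],[45,0]]
[[39,6],[49,0]]
[[24,16],[26,0],[39,6],[49,0]]
[[1,7],[4,0],[24,16],[26,0],[39,6],[49,0]]
[[1,7],[4,0],[7,18],[26,0],[39,6],[49,0]]
[[1,7],[4,0],[7,18],[26,0],[39,6],[49,0]]
[[1,7],[4,0],[7,18],[26,0],[34,18],[42,6],[49,0]]
[[1,7],[4,0],[7,18],[26,0],[34,18],[42,6],[49,0]]
[[1,7],[4,0],[7,18],[26,10],[31,0],[34,18],[42,6],[49,0]]
[[1,7],[4,0],[7,18],[26,10],[31,0],[34,18],[42,6],[44,12],[47,6],[49,0]]
[[1,7],[4,0],[7,18],[26,10],[31,15],[34,18],[42,6],[44,12],[47,6],[49,0]]
[[1,7],[4,0],[7,18],[26,10],[27,12],[29,10],[31,15],[34,18],[42,6],[44,12],[47,6],[49,0]]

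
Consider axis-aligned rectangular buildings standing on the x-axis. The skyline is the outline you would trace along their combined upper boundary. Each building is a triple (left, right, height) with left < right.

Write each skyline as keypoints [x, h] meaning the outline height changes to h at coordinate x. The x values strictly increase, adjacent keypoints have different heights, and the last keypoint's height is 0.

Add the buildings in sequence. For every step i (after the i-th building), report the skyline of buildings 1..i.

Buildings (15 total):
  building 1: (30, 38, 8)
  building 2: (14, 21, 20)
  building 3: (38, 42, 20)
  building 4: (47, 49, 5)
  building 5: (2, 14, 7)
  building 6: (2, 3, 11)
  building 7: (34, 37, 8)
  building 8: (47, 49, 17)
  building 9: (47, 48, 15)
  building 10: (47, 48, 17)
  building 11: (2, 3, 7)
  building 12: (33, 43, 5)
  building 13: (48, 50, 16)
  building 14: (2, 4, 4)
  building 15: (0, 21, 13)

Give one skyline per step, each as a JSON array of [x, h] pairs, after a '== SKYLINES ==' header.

== SKYLINES ==
[[30,8],[38,0]]
[[14,20],[21,0],[30,8],[38,0]]
[[14,20],[21,0],[30,8],[38,20],[42,0]]
[[14,20],[21,0],[30,8],[38,20],[42,0],[47,5],[49,0]]
[[2,7],[14,20],[21,0],[30,8],[38,20],[42,0],[47,5],[49,0]]
[[2,11],[3,7],[14,20],[21,0],[30,8],[38,20],[42,0],[47,5],[49,0]]
[[2,11],[3,7],[14,20],[21,0],[30,8],[38,20],[42,0],[47,5],[49,0]]
[[2,11],[3,7],[14,20],[21,0],[30,8],[38,20],[42,0],[47,17],[49,0]]
[[2,11],[3,7],[14,20],[21,0],[30,8],[38,20],[42,0],[47,17],[49,0]]
[[2,11],[3,7],[14,20],[21,0],[30,8],[38,20],[42,0],[47,17],[49,0]]
[[2,11],[3,7],[14,20],[21,0],[30,8],[38,20],[42,0],[47,17],[49,0]]
[[2,11],[3,7],[14,20],[21,0],[30,8],[38,20],[42,5],[43,0],[47,17],[49,0]]
[[2,11],[3,7],[14,20],[21,0],[30,8],[38,20],[42,5],[43,0],[47,17],[49,16],[50,0]]
[[2,11],[3,7],[14,20],[21,0],[30,8],[38,20],[42,5],[43,0],[47,17],[49,16],[50,0]]
[[0,13],[14,20],[21,0],[30,8],[38,20],[42,5],[43,0],[47,17],[49,16],[50,0]]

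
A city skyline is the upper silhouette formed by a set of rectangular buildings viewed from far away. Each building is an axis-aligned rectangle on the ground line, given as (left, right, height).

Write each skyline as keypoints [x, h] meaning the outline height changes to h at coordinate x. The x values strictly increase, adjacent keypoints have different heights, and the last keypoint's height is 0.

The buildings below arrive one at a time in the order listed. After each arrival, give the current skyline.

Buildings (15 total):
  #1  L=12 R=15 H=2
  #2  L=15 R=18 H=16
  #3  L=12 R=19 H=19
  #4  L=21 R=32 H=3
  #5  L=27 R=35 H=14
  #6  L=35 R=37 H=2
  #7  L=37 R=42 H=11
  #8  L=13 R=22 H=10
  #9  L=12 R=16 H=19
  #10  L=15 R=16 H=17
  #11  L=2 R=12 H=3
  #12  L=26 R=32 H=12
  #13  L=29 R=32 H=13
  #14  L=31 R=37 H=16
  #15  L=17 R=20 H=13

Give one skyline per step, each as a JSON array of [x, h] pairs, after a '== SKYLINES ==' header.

== SKYLINES ==
[[12,2],[15,0]]
[[12,2],[15,16],[18,0]]
[[12,19],[19,0]]
[[12,19],[19,0],[21,3],[32,0]]
[[12,19],[19,0],[21,3],[27,14],[35,0]]
[[12,19],[19,0],[21,3],[27,14],[35,2],[37,0]]
[[12,19],[19,0],[21,3],[27,14],[35,2],[37,11],[42,0]]
[[12,19],[19,10],[22,3],[27,14],[35,2],[37,11],[42,0]]
[[12,19],[19,10],[22,3],[27,14],[35,2],[37,11],[42,0]]
[[12,19],[19,10],[22,3],[27,14],[35,2],[37,11],[42,0]]
[[2,3],[12,19],[19,10],[22,3],[27,14],[35,2],[37,11],[42,0]]
[[2,3],[12,19],[19,10],[22,3],[26,12],[27,14],[35,2],[37,11],[42,0]]
[[2,3],[12,19],[19,10],[22,3],[26,12],[27,14],[35,2],[37,11],[42,0]]
[[2,3],[12,19],[19,10],[22,3],[26,12],[27,14],[31,16],[37,11],[42,0]]
[[2,3],[12,19],[19,13],[20,10],[22,3],[26,12],[27,14],[31,16],[37,11],[42,0]]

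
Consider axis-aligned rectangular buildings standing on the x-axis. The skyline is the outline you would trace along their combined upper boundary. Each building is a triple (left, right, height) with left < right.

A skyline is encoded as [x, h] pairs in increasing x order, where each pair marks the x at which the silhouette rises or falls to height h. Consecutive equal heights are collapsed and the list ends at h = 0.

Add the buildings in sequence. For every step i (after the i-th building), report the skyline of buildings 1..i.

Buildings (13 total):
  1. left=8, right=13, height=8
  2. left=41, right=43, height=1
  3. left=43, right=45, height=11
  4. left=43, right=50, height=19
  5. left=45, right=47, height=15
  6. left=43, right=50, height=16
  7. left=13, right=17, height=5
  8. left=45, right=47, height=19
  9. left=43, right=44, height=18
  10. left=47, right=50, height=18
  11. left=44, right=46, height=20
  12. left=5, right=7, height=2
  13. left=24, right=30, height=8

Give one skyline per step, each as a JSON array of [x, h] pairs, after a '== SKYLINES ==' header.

== SKYLINES ==
[[8,8],[13,0]]
[[8,8],[13,0],[41,1],[43,0]]
[[8,8],[13,0],[41,1],[43,11],[45,0]]
[[8,8],[13,0],[41,1],[43,19],[50,0]]
[[8,8],[13,0],[41,1],[43,19],[50,0]]
[[8,8],[13,0],[41,1],[43,19],[50,0]]
[[8,8],[13,5],[17,0],[41,1],[43,19],[50,0]]
[[8,8],[13,5],[17,0],[41,1],[43,19],[50,0]]
[[8,8],[13,5],[17,0],[41,1],[43,19],[50,0]]
[[8,8],[13,5],[17,0],[41,1],[43,19],[50,0]]
[[8,8],[13,5],[17,0],[41,1],[43,19],[44,20],[46,19],[50,0]]
[[5,2],[7,0],[8,8],[13,5],[17,0],[41,1],[43,19],[44,20],[46,19],[50,0]]
[[5,2],[7,0],[8,8],[13,5],[17,0],[24,8],[30,0],[41,1],[43,19],[44,20],[46,19],[50,0]]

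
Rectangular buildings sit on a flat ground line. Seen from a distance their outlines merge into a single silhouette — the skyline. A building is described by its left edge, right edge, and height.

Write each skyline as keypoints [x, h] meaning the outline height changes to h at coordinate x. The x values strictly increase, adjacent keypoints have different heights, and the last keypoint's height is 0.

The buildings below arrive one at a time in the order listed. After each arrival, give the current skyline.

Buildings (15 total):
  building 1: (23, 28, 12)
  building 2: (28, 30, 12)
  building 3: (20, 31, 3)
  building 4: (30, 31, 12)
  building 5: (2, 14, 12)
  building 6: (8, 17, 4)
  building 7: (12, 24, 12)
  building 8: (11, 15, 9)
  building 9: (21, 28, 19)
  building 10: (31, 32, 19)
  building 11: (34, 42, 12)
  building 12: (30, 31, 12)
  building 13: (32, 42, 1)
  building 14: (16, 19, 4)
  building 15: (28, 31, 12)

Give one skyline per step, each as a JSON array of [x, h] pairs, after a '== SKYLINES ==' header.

== SKYLINES ==
[[23,12],[28,0]]
[[23,12],[30,0]]
[[20,3],[23,12],[30,3],[31,0]]
[[20,3],[23,12],[31,0]]
[[2,12],[14,0],[20,3],[23,12],[31,0]]
[[2,12],[14,4],[17,0],[20,3],[23,12],[31,0]]
[[2,12],[31,0]]
[[2,12],[31,0]]
[[2,12],[21,19],[28,12],[31,0]]
[[2,12],[21,19],[28,12],[31,19],[32,0]]
[[2,12],[21,19],[28,12],[31,19],[32,0],[34,12],[42,0]]
[[2,12],[21,19],[28,12],[31,19],[32,0],[34,12],[42,0]]
[[2,12],[21,19],[28,12],[31,19],[32,1],[34,12],[42,0]]
[[2,12],[21,19],[28,12],[31,19],[32,1],[34,12],[42,0]]
[[2,12],[21,19],[28,12],[31,19],[32,1],[34,12],[42,0]]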